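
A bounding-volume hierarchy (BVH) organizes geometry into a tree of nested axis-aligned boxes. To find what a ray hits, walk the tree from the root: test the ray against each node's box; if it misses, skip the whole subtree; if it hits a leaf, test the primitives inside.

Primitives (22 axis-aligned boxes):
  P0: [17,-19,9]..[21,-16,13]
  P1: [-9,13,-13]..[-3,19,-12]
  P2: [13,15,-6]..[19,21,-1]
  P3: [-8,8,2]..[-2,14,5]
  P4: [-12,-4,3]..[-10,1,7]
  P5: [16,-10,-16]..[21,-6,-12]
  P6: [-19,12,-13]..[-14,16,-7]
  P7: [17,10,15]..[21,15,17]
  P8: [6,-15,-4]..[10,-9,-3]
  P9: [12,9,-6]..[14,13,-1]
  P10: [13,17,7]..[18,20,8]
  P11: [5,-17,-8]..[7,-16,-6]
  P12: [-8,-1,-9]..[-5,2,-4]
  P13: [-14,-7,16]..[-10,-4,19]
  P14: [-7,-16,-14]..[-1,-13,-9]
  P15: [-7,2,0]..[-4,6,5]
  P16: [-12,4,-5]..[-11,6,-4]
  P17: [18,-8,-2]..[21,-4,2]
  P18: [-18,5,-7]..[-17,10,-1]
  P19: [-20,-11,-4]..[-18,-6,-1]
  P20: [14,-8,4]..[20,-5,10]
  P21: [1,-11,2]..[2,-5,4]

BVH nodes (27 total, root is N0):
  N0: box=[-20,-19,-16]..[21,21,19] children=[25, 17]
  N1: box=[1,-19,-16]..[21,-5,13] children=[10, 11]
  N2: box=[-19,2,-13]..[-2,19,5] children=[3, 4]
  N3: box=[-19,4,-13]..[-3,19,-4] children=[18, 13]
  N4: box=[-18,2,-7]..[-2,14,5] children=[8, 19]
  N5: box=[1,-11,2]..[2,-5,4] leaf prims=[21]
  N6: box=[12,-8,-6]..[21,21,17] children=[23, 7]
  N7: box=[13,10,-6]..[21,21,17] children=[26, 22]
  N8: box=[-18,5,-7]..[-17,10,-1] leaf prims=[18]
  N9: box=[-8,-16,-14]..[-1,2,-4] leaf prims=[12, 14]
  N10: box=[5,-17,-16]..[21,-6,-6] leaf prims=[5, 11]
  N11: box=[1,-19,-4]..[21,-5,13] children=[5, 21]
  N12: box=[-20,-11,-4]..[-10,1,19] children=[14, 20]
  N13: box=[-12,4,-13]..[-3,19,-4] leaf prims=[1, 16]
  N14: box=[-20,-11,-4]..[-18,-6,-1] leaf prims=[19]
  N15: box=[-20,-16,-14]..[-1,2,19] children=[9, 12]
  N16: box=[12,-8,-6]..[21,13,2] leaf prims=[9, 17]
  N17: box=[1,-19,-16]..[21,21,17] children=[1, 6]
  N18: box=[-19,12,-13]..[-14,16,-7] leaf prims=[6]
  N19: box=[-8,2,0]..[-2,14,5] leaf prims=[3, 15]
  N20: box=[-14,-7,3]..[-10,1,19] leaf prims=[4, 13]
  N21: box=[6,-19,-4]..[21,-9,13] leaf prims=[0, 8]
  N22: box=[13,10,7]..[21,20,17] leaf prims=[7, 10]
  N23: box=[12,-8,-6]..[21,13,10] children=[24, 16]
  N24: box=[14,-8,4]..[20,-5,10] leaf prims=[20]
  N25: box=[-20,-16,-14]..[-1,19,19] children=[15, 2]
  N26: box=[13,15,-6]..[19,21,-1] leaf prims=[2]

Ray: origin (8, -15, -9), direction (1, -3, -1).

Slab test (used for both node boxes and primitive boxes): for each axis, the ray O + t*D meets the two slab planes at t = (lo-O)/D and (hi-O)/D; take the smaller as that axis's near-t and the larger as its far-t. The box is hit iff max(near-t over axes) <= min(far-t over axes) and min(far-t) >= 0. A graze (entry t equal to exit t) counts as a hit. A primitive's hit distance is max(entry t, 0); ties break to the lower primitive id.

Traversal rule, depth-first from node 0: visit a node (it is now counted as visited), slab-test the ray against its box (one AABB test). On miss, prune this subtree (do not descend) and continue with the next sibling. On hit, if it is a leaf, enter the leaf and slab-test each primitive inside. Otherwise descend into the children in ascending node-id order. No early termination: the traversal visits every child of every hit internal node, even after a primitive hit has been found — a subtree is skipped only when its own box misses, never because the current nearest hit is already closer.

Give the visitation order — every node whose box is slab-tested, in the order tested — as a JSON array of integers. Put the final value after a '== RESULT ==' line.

Walk:
N0 x:[-28,13] y:[-12,4/3] z:[-28,7] -> hit [-12,4/3], descend [17, 25]
  N17 x:[-7,13] y:[-12,4/3] z:[-26,7] -> hit [-7,4/3], descend [1, 6]
    N1 x:[-7,13] y:[-10/3,4/3] z:[-22,7] -> hit [-10/3,4/3], descend [10, 11]
      N10 x:[-3,13] y:[-3,2/3] z:[-3,7] -> hit [-3,2/3] leaf, test {P5(miss), P11(miss)}
      N11 x:[-7,13] y:[-10/3,4/3] z:[-22,-5] -> miss, prune
    N6 x:[4,13] y:[-12,-7/3] z:[-26,-3] -> miss, prune
  N25 x:[-28,-9] y:[-34/3,1/3] z:[-28,5] -> miss, prune

order=[0, 17, 1, 10, 11, 6, 25]  |boxes|=7  |leaves|=1  hit=miss

== RESULT ==
[0, 17, 1, 10, 11, 6, 25]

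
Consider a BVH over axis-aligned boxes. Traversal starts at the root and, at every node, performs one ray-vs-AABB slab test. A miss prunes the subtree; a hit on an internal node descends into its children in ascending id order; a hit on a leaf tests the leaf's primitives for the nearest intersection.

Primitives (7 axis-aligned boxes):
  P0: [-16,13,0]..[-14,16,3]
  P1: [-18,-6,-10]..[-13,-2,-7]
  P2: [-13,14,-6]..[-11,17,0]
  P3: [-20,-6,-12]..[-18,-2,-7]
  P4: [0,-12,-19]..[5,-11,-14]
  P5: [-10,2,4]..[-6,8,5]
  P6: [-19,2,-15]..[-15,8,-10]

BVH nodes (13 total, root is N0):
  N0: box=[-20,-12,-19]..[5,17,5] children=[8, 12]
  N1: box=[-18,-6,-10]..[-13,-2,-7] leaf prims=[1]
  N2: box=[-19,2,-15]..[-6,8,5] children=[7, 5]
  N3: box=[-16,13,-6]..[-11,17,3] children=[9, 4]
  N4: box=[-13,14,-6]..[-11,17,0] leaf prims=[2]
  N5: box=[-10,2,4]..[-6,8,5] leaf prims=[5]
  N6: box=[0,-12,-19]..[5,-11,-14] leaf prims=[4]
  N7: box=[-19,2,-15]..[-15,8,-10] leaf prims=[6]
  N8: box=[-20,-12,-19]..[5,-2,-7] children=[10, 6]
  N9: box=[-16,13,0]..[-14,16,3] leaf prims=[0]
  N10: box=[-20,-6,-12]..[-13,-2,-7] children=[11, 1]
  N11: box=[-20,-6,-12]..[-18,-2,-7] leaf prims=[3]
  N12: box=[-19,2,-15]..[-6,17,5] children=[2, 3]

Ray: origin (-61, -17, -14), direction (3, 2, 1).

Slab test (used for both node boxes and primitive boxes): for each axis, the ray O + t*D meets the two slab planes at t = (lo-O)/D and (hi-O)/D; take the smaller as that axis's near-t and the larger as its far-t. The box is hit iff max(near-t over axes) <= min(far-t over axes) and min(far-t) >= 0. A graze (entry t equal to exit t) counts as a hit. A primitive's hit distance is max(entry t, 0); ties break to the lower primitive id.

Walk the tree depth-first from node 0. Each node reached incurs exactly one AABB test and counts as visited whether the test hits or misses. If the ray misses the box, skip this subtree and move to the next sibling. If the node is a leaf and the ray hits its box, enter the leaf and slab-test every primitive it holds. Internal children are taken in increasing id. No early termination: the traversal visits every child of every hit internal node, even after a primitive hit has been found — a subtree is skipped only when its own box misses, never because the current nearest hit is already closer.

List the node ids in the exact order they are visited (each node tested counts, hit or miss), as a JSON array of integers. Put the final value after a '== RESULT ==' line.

Traverse from the root:
N0 x:[41/3,22] y:[5/2,17] z:[-5,19] -> hit [41/3,17], descend [8, 12]
  N8 x:[41/3,22] y:[5/2,15/2] z:[-5,7] -> miss, prune
  N12 x:[14,55/3] y:[19/2,17] z:[-1,19] -> hit [14,17], descend [2, 3]
    N2 x:[14,55/3] y:[19/2,25/2] z:[-1,19] -> miss, prune
    N3 x:[15,50/3] y:[15,17] z:[8,17] -> hit [15,50/3], descend [4, 9]
      N4 x:[16,50/3] y:[31/2,17] z:[8,14] -> miss, prune
      N9 x:[15,47/3] y:[15,33/2] z:[14,17] -> hit [15,47/3] leaf, test {P0@t=15}

order=[0, 8, 12, 2, 3, 4, 9]  |boxes|=7  |leaves|=1  hit=P0

== RESULT ==
[0, 8, 12, 2, 3, 4, 9]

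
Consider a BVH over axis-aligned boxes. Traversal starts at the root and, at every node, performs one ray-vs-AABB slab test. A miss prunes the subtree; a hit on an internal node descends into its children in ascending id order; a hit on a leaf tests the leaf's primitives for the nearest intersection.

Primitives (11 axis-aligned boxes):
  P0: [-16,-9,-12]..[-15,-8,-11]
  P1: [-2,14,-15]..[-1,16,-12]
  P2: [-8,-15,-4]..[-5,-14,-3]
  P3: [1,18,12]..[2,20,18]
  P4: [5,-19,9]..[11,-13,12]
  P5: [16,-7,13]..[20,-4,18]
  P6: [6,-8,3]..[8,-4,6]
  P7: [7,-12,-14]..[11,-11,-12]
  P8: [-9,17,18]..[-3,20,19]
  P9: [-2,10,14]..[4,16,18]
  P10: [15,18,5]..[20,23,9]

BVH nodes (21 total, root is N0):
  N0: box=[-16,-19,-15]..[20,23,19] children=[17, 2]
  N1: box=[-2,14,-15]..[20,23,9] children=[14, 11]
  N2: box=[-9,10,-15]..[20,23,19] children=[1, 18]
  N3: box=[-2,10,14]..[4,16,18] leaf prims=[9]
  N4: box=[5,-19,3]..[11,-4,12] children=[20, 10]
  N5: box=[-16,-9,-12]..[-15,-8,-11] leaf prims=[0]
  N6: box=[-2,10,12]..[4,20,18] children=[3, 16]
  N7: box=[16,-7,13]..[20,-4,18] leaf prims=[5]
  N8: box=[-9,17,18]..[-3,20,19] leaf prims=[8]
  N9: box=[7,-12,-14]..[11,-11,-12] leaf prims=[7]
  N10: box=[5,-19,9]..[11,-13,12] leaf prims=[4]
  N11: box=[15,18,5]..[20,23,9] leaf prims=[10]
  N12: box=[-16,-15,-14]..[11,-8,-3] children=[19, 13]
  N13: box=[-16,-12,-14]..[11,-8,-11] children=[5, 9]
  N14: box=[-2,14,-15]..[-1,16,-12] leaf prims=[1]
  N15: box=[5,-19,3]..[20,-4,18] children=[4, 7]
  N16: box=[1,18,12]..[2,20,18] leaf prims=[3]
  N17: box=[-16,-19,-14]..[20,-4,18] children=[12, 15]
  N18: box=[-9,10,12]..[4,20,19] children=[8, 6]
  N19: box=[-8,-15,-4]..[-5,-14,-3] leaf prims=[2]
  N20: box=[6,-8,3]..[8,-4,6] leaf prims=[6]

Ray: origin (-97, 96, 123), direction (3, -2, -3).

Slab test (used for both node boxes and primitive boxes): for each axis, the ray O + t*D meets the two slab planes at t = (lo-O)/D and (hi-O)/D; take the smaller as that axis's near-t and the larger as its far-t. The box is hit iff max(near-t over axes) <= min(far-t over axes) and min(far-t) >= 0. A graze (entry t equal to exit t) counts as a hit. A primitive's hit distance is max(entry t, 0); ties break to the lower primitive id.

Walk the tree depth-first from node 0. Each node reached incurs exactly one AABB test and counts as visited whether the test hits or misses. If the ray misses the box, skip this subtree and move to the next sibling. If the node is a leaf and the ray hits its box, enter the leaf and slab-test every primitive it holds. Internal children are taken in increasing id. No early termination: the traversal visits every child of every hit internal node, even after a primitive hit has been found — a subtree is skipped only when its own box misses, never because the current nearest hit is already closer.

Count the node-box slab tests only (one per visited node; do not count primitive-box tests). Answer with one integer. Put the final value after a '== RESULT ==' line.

Traverse from the root:
N0 x:[27,39] y:[73/2,115/2] z:[104/3,46] -> hit [73/2,39], descend [2, 17]
  N2 x:[88/3,39] y:[73/2,43] z:[104/3,46] -> hit [73/2,39], descend [1, 18]
    N1 x:[95/3,39] y:[73/2,41] z:[38,46] -> hit [38,39], descend [11, 14]
      N11 x:[112/3,39] y:[73/2,39] z:[38,118/3] -> hit [38,39] leaf, test {P10@t=38}
      N14 x:[95/3,32] y:[40,41] z:[45,46] -> miss, prune
    N18 x:[88/3,101/3] y:[38,43] z:[104/3,37] -> miss, prune
  N17 x:[27,39] y:[50,115/2] z:[35,137/3] -> miss, prune

Visited [0, 2, 1, 11, 14, 18, 17]. Tests: 7 box, 1 leaf. Nearest: P10.

== RESULT ==
7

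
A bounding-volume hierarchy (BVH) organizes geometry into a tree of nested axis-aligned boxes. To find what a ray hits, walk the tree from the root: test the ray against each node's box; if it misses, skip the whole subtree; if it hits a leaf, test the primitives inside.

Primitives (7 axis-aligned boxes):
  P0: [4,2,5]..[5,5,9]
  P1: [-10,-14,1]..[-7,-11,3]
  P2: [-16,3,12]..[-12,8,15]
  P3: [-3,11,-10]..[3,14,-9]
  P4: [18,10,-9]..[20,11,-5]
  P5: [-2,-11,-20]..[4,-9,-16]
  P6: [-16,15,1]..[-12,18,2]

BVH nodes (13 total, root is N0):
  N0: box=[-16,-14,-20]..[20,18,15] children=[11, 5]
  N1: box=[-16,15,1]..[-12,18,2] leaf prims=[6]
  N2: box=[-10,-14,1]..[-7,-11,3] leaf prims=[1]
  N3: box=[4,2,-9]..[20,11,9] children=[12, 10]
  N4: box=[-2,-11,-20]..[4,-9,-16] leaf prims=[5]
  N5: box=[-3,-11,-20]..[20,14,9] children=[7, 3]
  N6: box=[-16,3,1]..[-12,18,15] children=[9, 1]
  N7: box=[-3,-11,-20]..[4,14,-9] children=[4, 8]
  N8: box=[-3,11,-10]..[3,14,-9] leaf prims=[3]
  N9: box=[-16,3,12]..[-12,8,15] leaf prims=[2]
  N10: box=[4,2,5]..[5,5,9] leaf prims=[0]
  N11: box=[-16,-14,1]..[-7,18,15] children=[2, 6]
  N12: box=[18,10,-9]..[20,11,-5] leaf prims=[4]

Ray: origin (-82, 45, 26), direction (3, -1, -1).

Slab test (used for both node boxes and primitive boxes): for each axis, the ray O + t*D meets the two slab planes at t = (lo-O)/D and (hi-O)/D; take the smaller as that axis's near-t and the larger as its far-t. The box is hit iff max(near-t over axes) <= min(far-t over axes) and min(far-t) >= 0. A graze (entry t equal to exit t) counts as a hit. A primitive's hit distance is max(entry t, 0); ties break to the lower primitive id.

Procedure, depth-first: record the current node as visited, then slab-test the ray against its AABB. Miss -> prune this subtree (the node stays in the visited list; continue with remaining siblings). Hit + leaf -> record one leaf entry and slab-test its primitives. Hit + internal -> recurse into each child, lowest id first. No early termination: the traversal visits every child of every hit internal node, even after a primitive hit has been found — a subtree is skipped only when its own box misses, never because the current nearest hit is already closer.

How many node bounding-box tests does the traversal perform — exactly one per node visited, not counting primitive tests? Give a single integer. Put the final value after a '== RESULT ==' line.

Trace the traversal:
N0 x:[22,34] y:[27,59] z:[11,46] -> hit [27,34], descend [5, 11]
  N5 x:[79/3,34] y:[31,56] z:[17,46] -> hit [31,34], descend [3, 7]
    N3 x:[86/3,34] y:[34,43] z:[17,35] -> hit [34,34], descend [10, 12]
      N10 x:[86/3,29] y:[40,43] z:[17,21] -> miss, prune
      N12 x:[100/3,34] y:[34,35] z:[31,35] -> hit [34,34] leaf, test {P4@t=34}
    N7 x:[79/3,86/3] y:[31,56] z:[35,46] -> miss, prune
  N11 x:[22,25] y:[27,59] z:[11,25] -> miss, prune

order=[0, 5, 3, 10, 12, 7, 11]  |boxes|=7  |leaves|=1  hit=P4

== RESULT ==
7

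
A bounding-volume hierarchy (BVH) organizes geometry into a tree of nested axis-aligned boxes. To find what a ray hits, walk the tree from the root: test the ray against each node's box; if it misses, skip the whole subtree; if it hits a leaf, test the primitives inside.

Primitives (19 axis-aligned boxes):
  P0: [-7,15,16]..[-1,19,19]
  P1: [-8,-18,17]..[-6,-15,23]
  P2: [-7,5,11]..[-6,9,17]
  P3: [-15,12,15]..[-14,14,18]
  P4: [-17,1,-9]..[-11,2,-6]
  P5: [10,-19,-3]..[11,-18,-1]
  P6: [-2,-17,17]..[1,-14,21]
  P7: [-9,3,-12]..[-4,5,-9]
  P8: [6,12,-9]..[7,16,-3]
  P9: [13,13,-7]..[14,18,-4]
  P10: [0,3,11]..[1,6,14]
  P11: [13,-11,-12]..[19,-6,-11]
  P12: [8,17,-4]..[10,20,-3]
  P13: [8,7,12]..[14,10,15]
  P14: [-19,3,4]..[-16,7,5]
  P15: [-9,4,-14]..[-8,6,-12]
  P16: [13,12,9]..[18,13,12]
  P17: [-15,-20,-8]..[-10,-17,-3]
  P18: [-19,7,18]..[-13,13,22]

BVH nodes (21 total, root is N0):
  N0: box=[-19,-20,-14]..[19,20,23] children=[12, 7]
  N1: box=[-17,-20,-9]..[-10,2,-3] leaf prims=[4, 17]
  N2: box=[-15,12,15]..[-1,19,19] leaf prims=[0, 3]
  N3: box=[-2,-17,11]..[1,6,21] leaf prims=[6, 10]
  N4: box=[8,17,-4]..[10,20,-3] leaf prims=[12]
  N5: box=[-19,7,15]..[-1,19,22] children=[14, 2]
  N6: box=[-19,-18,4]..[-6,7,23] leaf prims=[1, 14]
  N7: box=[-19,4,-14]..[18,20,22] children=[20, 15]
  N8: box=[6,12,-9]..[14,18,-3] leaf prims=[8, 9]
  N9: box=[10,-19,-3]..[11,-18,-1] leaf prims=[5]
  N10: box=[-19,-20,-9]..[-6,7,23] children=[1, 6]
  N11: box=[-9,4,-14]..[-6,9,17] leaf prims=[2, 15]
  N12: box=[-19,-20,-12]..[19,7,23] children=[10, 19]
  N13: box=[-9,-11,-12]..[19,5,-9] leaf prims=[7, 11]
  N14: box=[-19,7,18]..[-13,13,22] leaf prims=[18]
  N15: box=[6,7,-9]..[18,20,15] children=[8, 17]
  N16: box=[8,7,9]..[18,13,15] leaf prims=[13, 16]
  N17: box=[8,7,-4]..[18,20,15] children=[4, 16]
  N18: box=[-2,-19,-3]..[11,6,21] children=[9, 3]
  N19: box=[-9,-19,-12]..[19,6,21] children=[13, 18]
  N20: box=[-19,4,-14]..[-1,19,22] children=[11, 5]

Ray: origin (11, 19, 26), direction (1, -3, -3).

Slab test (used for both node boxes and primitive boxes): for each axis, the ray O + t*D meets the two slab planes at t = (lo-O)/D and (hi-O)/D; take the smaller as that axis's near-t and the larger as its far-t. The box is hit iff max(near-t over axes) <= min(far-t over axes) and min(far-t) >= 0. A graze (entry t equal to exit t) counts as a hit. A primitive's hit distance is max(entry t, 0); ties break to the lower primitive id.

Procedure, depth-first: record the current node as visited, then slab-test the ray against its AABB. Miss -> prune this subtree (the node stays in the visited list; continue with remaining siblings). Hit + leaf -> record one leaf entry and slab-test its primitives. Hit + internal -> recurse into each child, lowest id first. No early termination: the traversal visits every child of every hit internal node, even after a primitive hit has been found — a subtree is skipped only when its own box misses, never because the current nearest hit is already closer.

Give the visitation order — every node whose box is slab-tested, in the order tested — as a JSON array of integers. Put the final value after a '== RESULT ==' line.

Traverse from the root:
N0 x:[-30,8] y:[-1/3,13] z:[1,40/3] -> hit [1,8], descend [7, 12]
  N7 x:[-30,7] y:[-1/3,5] z:[4/3,40/3] -> hit [4/3,5], descend [15, 20]
    N15 x:[-5,7] y:[-1/3,4] z:[11/3,35/3] -> hit [11/3,4], descend [8, 17]
      N8 x:[-5,3] y:[1/3,7/3] z:[29/3,35/3] -> miss, prune
      N17 x:[-3,7] y:[-1/3,4] z:[11/3,10] -> hit [11/3,4], descend [4, 16]
        N4 x:[-3,-1] y:[-1/3,2/3] z:[29/3,10] -> miss, prune
        N16 x:[-3,7] y:[2,4] z:[11/3,17/3] -> hit [11/3,4] leaf, test {P13(miss), P16(miss)}
    N20 x:[-30,-12] y:[0,5] z:[4/3,40/3] -> miss, prune
  N12 x:[-30,8] y:[4,13] z:[1,38/3] -> hit [4,8], descend [10, 19]
    N10 x:[-30,-17] y:[4,13] z:[1,35/3] -> miss, prune
    N19 x:[-20,8] y:[13/3,38/3] z:[5/3,38/3] -> hit [13/3,8], descend [13, 18]
      N13 x:[-20,8] y:[14/3,10] z:[35/3,38/3] -> miss, prune
      N18 x:[-13,0] y:[13/3,38/3] z:[5/3,29/3] -> miss, prune

order=[0, 7, 15, 8, 17, 4, 16, 20, 12, 10, 19, 13, 18]  |boxes|=13  |leaves|=1  hit=miss

== RESULT ==
[0, 7, 15, 8, 17, 4, 16, 20, 12, 10, 19, 13, 18]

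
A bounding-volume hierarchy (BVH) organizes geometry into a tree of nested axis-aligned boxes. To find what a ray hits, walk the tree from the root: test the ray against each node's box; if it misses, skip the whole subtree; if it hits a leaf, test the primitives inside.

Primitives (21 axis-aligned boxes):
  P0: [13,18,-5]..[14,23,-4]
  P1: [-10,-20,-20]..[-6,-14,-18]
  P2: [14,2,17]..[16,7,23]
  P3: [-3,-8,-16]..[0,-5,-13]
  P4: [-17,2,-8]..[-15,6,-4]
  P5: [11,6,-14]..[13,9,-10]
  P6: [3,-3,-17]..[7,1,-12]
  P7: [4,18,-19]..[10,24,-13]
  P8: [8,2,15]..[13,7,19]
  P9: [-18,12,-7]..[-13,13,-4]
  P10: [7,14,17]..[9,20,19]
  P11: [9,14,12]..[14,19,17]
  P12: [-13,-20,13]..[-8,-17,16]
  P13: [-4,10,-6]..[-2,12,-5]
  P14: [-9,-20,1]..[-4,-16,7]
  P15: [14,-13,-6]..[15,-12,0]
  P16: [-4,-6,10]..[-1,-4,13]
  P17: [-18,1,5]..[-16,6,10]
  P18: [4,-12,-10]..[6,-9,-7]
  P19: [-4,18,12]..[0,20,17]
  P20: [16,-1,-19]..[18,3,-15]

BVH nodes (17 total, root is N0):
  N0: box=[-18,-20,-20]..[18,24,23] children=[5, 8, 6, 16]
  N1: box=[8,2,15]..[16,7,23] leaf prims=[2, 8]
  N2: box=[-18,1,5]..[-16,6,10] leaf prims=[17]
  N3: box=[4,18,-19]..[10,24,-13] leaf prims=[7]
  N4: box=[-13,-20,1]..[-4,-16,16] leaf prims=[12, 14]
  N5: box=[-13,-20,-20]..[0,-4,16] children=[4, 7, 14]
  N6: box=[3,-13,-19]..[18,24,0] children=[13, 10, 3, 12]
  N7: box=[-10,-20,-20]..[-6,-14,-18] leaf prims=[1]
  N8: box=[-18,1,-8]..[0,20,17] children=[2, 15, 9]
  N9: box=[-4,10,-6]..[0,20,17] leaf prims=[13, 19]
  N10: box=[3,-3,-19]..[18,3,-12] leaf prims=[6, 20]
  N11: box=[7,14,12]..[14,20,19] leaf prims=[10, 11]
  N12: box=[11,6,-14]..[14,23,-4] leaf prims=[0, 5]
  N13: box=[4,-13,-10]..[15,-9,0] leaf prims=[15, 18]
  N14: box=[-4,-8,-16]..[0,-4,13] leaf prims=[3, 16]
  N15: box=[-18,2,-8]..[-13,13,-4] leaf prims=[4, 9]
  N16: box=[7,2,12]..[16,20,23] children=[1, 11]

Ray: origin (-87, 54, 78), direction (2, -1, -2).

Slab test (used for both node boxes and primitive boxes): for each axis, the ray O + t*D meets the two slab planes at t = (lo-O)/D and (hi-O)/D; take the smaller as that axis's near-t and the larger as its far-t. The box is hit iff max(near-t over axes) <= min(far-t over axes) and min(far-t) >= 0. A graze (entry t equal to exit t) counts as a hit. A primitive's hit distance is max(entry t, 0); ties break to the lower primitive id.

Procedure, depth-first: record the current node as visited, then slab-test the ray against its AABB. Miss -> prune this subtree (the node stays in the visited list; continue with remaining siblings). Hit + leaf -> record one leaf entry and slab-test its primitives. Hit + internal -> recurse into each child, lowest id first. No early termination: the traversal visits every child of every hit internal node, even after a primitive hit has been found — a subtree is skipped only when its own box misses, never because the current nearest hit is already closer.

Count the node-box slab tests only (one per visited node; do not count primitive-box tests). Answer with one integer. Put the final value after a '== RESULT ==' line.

Trace the traversal:
N0 x:[69/2,105/2] y:[30,74] z:[55/2,49] -> hit [69/2,49], descend [5, 6, 8, 16]
  N5 x:[37,87/2] y:[58,74] z:[31,49] -> miss, prune
  N6 x:[45,105/2] y:[30,67] z:[39,97/2] -> hit [45,97/2], descend [3, 10, 12, 13]
    N3 x:[91/2,97/2] y:[30,36] z:[91/2,97/2] -> miss, prune
    N10 x:[45,105/2] y:[51,57] z:[45,97/2] -> miss, prune
    N12 x:[49,101/2] y:[31,48] z:[41,46] -> miss, prune
    N13 x:[91/2,51] y:[63,67] z:[39,44] -> miss, prune
  N8 x:[69/2,87/2] y:[34,53] z:[61/2,43] -> hit [69/2,43], descend [2, 9, 15]
    N2 x:[69/2,71/2] y:[48,53] z:[34,73/2] -> miss, prune
    N9 x:[83/2,87/2] y:[34,44] z:[61/2,42] -> hit [83/2,42] leaf, test {P13@t=42, P19(miss)}
    N15 x:[69/2,37] y:[41,52] z:[41,43] -> miss, prune
  N16 x:[47,103/2] y:[34,52] z:[55/2,33] -> miss, prune

12 AABB tests over nodes [0, 5, 6, 3, 10, 12, 13, 8, 2, 9, 15, 16]; 1 leaf entered; closest P13.

== RESULT ==
12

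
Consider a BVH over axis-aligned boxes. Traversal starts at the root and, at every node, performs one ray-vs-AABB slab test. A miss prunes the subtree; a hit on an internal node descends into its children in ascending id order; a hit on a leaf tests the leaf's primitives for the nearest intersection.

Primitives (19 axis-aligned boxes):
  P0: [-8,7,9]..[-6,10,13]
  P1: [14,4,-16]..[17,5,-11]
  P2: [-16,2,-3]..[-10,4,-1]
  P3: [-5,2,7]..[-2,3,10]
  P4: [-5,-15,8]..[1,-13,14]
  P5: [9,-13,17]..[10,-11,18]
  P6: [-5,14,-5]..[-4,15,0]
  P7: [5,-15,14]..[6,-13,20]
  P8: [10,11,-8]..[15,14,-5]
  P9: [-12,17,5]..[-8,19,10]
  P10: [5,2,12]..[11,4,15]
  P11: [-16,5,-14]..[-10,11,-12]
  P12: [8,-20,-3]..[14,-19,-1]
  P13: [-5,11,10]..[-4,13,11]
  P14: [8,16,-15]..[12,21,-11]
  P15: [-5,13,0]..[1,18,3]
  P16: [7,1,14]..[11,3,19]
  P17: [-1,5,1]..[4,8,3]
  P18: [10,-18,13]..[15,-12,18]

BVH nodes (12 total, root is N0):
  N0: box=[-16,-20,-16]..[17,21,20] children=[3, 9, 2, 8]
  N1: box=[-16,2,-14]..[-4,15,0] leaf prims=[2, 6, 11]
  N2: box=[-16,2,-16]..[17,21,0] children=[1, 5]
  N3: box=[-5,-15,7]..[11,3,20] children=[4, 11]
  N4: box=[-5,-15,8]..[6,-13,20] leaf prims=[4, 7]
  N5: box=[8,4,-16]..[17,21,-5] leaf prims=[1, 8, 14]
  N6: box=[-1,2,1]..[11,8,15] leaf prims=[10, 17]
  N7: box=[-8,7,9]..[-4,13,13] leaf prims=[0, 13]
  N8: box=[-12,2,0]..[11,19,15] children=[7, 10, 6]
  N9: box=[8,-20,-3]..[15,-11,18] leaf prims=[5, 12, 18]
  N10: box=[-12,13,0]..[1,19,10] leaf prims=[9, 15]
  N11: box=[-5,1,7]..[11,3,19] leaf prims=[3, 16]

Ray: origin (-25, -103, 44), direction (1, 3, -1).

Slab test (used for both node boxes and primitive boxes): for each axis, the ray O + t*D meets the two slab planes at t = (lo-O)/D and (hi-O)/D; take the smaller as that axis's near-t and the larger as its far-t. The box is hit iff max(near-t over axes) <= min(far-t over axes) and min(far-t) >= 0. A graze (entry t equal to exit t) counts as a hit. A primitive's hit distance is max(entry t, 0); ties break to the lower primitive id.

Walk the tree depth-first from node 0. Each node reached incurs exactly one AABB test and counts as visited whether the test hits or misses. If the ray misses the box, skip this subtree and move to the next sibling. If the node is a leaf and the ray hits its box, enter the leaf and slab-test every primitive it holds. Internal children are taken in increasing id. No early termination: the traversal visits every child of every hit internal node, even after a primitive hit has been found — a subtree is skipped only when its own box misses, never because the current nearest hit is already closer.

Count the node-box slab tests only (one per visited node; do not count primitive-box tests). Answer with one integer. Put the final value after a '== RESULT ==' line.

Trace the traversal:
N0 x:[9,42] y:[83/3,124/3] z:[24,60] -> hit [83/3,124/3], descend [2, 3, 8, 9]
  N2 x:[9,42] y:[35,124/3] z:[44,60] -> miss, prune
  N3 x:[20,36] y:[88/3,106/3] z:[24,37] -> hit [88/3,106/3], descend [4, 11]
    N4 x:[20,31] y:[88/3,30] z:[24,36] -> hit [88/3,30] leaf, test {P4(miss), P7@t=30}
    N11 x:[20,36] y:[104/3,106/3] z:[25,37] -> hit [104/3,106/3] leaf, test {P3(miss), P16(miss)}
  N8 x:[13,36] y:[35,122/3] z:[29,44] -> hit [35,36], descend [6, 7, 10]
    N6 x:[24,36] y:[35,37] z:[29,43] -> hit [35,36] leaf, test {P10(miss), P17(miss)}
    N7 x:[17,21] y:[110/3,116/3] z:[31,35] -> miss, prune
    N10 x:[13,26] y:[116/3,122/3] z:[34,44] -> miss, prune
  N9 x:[33,40] y:[83/3,92/3] z:[26,47] -> miss, prune

order=[0, 2, 3, 4, 11, 8, 6, 7, 10, 9]  |boxes|=10  |leaves|=3  hit=P7

== RESULT ==
10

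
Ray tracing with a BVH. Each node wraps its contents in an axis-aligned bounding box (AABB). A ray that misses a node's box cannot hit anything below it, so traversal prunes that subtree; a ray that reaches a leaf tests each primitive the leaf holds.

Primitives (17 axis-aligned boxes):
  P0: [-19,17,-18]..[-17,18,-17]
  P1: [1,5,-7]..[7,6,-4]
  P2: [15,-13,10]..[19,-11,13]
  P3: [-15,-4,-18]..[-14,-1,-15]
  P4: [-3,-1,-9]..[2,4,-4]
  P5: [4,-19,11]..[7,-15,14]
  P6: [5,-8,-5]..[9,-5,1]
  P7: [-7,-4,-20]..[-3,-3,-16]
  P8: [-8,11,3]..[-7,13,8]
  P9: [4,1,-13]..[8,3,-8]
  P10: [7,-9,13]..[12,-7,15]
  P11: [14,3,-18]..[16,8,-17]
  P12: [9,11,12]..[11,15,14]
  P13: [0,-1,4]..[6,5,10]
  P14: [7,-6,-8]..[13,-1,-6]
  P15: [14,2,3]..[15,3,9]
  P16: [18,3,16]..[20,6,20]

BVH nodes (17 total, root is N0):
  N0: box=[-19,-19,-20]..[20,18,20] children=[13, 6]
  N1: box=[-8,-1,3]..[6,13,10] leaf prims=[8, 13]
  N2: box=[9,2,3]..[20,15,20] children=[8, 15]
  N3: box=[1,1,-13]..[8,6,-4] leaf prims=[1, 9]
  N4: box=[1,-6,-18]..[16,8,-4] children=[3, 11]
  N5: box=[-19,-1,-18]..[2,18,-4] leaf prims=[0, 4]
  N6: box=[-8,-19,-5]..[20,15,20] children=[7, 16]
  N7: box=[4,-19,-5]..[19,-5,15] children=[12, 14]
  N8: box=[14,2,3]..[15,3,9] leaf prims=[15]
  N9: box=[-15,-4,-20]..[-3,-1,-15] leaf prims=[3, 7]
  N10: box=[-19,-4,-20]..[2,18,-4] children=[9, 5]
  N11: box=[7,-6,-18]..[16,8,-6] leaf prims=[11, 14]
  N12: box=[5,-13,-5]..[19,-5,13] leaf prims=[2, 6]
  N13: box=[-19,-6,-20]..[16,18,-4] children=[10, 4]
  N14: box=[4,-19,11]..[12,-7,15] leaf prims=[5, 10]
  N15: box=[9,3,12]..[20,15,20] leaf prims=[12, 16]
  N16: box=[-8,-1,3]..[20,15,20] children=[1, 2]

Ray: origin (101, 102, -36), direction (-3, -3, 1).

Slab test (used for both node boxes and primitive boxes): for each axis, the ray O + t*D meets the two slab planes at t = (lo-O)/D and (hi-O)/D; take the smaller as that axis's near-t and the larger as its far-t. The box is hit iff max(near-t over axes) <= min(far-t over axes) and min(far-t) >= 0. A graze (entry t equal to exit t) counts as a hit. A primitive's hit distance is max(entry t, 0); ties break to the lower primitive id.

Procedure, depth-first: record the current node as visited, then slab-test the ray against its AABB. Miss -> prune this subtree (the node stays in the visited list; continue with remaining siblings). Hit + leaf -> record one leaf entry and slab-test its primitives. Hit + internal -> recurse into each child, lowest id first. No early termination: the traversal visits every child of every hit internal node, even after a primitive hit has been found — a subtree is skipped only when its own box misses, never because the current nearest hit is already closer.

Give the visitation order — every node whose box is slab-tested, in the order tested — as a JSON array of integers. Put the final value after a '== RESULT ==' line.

Walk:
N0 x:[27,40] y:[28,121/3] z:[16,56] -> hit [28,40], descend [6, 13]
  N6 x:[27,109/3] y:[29,121/3] z:[31,56] -> hit [31,109/3], descend [7, 16]
    N7 x:[82/3,97/3] y:[107/3,121/3] z:[31,51] -> miss, prune
    N16 x:[27,109/3] y:[29,103/3] z:[39,56] -> miss, prune
  N13 x:[85/3,40] y:[28,36] z:[16,32] -> hit [85/3,32], descend [4, 10]
    N4 x:[85/3,100/3] y:[94/3,36] z:[18,32] -> hit [94/3,32], descend [3, 11]
      N3 x:[31,100/3] y:[32,101/3] z:[23,32] -> hit [32,32] leaf, test {P1@t=32, P9(miss)}
      N11 x:[85/3,94/3] y:[94/3,36] z:[18,30] -> miss, prune
    N10 x:[33,40] y:[28,106/3] z:[16,32] -> miss, prune

order=[0, 6, 7, 16, 13, 4, 3, 11, 10]  |boxes|=9  |leaves|=1  hit=P1

== RESULT ==
[0, 6, 7, 16, 13, 4, 3, 11, 10]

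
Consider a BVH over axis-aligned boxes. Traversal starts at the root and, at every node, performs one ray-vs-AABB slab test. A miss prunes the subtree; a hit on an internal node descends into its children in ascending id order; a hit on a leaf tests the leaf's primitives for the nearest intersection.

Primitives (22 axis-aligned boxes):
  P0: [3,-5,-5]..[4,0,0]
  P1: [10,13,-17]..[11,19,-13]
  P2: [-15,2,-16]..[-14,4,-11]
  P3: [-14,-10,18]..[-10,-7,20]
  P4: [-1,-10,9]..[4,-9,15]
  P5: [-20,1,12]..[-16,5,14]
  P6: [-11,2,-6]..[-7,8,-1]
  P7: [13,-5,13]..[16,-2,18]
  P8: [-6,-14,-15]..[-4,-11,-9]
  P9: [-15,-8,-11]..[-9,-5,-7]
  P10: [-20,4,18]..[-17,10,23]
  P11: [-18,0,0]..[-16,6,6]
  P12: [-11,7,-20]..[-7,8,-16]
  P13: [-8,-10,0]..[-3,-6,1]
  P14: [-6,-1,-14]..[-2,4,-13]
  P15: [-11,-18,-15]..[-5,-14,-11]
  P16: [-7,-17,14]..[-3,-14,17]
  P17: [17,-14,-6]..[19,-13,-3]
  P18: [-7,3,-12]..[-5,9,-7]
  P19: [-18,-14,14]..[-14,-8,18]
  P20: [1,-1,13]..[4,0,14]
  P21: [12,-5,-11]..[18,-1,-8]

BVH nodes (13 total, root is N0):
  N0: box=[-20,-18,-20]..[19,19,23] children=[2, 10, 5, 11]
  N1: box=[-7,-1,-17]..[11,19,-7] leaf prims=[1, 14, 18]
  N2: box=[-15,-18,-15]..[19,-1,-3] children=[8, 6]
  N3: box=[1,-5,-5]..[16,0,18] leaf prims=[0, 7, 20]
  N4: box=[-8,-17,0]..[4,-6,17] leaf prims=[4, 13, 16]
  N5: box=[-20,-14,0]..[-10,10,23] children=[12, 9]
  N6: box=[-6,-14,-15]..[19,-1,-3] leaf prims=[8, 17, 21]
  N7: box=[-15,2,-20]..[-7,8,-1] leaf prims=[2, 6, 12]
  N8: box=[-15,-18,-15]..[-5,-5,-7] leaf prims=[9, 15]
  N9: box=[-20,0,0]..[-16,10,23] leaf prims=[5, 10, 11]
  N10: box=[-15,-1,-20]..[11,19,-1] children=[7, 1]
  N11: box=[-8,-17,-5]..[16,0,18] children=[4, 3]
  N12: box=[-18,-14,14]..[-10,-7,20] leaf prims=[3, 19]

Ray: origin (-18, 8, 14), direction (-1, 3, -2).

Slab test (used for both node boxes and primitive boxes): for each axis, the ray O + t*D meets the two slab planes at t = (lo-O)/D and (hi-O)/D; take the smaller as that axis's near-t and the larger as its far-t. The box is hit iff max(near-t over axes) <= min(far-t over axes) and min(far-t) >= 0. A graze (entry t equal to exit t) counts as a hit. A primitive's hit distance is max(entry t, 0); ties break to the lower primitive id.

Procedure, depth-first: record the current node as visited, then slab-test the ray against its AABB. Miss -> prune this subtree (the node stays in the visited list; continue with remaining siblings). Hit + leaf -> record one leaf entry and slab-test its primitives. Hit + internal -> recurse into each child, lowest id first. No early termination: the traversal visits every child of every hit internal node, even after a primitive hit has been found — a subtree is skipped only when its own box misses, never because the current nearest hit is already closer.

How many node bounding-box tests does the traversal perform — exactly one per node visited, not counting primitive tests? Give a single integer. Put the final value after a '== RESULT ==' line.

Traverse from the root:
N0 x:[-37,2] y:[-26/3,11/3] z:[-9/2,17] -> hit [-9/2,2], descend [2, 5, 10, 11]
  N2 x:[-37,-3] y:[-26/3,-3] z:[17/2,29/2] -> miss, prune
  N5 x:[-8,2] y:[-22/3,2/3] z:[-9/2,7] -> hit [-9/2,2/3], descend [9, 12]
    N9 x:[-2,2] y:[-8/3,2/3] z:[-9/2,7] -> hit [-2,2/3] leaf, test {P5(miss), P10(miss), P11(miss)}
    N12 x:[-8,0] y:[-22/3,-5] z:[-3,0] -> miss, prune
  N10 x:[-29,-3] y:[-3,11/3] z:[15/2,17] -> miss, prune
  N11 x:[-34,-10] y:[-25/3,-8/3] z:[-2,19/2] -> miss, prune

Visited [0, 2, 5, 9, 12, 10, 11]. Tests: 7 box, 1 leaf. Nearest: miss.

== RESULT ==
7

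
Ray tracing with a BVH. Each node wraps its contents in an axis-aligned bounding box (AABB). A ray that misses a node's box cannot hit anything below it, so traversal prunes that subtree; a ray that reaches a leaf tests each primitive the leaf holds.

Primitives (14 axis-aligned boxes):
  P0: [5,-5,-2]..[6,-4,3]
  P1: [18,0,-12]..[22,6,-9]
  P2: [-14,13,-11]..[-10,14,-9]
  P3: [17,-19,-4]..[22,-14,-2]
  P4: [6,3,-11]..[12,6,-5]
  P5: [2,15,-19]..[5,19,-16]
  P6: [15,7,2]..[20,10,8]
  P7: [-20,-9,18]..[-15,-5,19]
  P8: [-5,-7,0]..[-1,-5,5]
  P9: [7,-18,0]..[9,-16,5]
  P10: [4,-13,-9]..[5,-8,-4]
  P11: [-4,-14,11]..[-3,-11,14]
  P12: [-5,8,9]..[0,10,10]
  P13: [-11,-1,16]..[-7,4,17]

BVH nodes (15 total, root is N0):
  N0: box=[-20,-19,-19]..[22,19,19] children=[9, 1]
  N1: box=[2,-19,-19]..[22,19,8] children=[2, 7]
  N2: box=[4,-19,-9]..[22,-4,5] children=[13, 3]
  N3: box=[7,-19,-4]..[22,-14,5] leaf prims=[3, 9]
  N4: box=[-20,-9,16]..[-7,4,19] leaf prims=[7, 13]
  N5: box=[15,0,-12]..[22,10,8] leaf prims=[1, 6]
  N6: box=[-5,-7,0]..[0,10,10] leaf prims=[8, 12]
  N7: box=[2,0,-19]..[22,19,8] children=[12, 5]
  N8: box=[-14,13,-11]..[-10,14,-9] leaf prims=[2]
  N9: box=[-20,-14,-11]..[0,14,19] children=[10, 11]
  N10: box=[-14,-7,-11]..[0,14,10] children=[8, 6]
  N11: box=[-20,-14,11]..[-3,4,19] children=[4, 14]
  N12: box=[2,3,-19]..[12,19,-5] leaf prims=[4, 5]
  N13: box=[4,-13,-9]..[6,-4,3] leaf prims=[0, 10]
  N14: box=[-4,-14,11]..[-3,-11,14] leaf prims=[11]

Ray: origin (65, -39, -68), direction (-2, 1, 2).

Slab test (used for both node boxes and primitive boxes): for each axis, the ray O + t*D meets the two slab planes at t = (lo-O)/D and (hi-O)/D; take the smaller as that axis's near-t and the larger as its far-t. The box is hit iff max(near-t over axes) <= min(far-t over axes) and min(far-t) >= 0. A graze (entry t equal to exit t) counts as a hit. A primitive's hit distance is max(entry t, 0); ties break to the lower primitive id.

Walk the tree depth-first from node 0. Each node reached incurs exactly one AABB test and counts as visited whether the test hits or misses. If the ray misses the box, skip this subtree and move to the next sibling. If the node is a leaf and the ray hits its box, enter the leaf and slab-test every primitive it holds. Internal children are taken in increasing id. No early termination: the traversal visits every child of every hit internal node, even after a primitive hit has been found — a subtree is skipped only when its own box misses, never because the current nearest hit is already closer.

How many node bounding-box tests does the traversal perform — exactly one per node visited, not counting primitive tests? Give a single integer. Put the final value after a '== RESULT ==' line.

Walk:
N0 x:[43/2,85/2] y:[20,58] z:[49/2,87/2] -> hit [49/2,85/2], descend [1, 9]
  N1 x:[43/2,63/2] y:[20,58] z:[49/2,38] -> hit [49/2,63/2], descend [2, 7]
    N2 x:[43/2,61/2] y:[20,35] z:[59/2,73/2] -> hit [59/2,61/2], descend [3, 13]
      N3 x:[43/2,29] y:[20,25] z:[32,73/2] -> miss, prune
      N13 x:[59/2,61/2] y:[26,35] z:[59/2,71/2] -> hit [59/2,61/2] leaf, test {P0(miss), P10@t=30}
    N7 x:[43/2,63/2] y:[39,58] z:[49/2,38] -> miss, prune
  N9 x:[65/2,85/2] y:[25,53] z:[57/2,87/2] -> hit [65/2,85/2], descend [10, 11]
    N10 x:[65/2,79/2] y:[32,53] z:[57/2,39] -> hit [65/2,39], descend [6, 8]
      N6 x:[65/2,35] y:[32,49] z:[34,39] -> hit [34,35] leaf, test {P8@t=34, P12(miss)}
      N8 x:[75/2,79/2] y:[52,53] z:[57/2,59/2] -> miss, prune
    N11 x:[34,85/2] y:[25,43] z:[79/2,87/2] -> hit [79/2,85/2], descend [4, 14]
      N4 x:[36,85/2] y:[30,43] z:[42,87/2] -> hit [42,85/2] leaf, test {P7(miss), P13(miss)}
      N14 x:[34,69/2] y:[25,28] z:[79/2,41] -> miss, prune

order=[0, 1, 2, 3, 13, 7, 9, 10, 6, 8, 11, 4, 14]  |boxes|=13  |leaves|=3  hit=P10

== RESULT ==
13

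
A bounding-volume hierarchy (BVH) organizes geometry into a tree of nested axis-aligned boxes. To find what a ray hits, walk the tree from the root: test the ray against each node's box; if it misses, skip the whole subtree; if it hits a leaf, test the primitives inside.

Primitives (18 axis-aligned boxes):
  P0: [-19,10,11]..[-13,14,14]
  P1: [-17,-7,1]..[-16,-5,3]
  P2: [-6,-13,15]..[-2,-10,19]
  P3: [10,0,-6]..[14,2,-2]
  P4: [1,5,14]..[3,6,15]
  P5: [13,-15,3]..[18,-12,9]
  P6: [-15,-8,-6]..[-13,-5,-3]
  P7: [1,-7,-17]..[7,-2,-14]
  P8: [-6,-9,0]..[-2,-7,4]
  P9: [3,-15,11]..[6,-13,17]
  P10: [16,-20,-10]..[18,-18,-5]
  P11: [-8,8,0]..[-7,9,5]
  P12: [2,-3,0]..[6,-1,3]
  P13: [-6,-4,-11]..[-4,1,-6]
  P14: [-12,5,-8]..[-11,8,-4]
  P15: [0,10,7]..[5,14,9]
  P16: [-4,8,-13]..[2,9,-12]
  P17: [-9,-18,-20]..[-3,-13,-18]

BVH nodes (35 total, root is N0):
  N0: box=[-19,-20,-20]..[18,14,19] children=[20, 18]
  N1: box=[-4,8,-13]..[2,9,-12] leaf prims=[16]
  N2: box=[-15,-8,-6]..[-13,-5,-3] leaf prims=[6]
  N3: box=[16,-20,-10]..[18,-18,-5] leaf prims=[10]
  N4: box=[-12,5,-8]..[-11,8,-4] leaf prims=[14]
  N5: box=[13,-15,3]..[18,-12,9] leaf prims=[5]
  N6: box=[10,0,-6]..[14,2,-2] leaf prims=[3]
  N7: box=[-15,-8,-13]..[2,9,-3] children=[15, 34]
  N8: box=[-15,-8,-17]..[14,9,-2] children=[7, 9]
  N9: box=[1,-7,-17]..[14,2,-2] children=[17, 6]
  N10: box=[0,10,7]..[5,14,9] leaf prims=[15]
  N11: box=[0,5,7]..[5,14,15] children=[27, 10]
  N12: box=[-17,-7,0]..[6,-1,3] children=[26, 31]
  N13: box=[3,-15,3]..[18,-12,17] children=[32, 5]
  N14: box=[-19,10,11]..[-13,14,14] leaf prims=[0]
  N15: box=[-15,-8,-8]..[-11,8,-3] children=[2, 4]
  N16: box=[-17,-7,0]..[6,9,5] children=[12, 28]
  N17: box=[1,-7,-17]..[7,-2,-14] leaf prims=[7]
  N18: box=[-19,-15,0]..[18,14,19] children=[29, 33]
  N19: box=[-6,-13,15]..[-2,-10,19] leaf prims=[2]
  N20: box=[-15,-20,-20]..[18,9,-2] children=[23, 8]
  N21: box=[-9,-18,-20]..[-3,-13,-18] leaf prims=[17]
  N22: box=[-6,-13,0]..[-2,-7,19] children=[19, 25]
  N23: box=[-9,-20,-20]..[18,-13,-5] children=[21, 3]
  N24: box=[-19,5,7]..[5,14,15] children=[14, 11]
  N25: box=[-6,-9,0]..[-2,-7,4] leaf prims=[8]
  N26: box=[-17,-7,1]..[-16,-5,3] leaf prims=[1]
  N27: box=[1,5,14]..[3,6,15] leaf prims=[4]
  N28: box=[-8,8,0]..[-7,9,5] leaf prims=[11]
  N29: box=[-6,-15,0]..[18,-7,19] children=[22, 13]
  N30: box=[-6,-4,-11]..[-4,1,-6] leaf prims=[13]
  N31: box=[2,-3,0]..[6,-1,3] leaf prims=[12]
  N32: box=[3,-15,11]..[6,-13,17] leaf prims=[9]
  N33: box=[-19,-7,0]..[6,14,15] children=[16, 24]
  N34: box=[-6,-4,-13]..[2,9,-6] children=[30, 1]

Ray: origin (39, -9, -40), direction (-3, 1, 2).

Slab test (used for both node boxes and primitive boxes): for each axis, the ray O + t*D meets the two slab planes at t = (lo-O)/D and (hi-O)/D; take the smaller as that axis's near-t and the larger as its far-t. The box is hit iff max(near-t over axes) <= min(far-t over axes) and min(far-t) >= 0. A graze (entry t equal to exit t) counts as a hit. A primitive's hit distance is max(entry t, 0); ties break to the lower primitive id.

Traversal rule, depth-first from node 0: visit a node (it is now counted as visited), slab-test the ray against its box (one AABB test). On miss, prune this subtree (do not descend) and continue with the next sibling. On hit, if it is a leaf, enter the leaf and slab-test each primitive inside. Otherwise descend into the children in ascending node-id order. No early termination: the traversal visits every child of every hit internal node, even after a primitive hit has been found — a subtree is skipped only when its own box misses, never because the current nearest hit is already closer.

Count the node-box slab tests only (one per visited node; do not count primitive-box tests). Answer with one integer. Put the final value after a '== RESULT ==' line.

Traverse from the root:
N0 x:[7,58/3] y:[-11,23] z:[10,59/2] -> hit [10,58/3], descend [18, 20]
  N18 x:[7,58/3] y:[-6,23] z:[20,59/2] -> miss, prune
  N20 x:[7,18] y:[-11,18] z:[10,19] -> hit [10,18], descend [8, 23]
    N8 x:[25/3,18] y:[1,18] z:[23/2,19] -> hit [23/2,18], descend [7, 9]
      N7 x:[37/3,18] y:[1,18] z:[27/2,37/2] -> hit [27/2,18], descend [15, 34]
        N15 x:[50/3,18] y:[1,17] z:[16,37/2] -> hit [50/3,17], descend [2, 4]
          N2 x:[52/3,18] y:[1,4] z:[17,37/2] -> miss, prune
          N4 x:[50/3,17] y:[14,17] z:[16,18] -> hit [50/3,17] leaf, test {P14@t=50/3}
        N34 x:[37/3,15] y:[5,18] z:[27/2,17] -> hit [27/2,15], descend [1, 30]
          N1 x:[37/3,43/3] y:[17,18] z:[27/2,14] -> miss, prune
          N30 x:[43/3,15] y:[5,10] z:[29/2,17] -> miss, prune
      N9 x:[25/3,38/3] y:[2,11] z:[23/2,19] -> miss, prune
    N23 x:[7,16] y:[-11,-4] z:[10,35/2] -> miss, prune

13 AABB tests over nodes [0, 18, 20, 8, 7, 15, 2, 4, 34, 1, 30, 9, 23]; 1 leaf entered; closest P14.

== RESULT ==
13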